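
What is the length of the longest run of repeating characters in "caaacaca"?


Input: "caaacaca"
Scanning for longest run:
  Position 1 ('a'): new char, reset run to 1
  Position 2 ('a'): continues run of 'a', length=2
  Position 3 ('a'): continues run of 'a', length=3
  Position 4 ('c'): new char, reset run to 1
  Position 5 ('a'): new char, reset run to 1
  Position 6 ('c'): new char, reset run to 1
  Position 7 ('a'): new char, reset run to 1
Longest run: 'a' with length 3

3


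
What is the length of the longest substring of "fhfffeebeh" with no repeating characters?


Input: "fhfffeebeh"
Sliding window (track last position of each char):
  Position 0 ('f'): window [0,0] length 1 -- new best
  Position 1 ('h'): window [0,1] length 2 -- new best
  Position 2 ('f'): repeat (last at 0), move window start to 1
  Position 2 ('f'): window [1,2] length 2
  Position 3 ('f'): repeat (last at 2), move window start to 3
  Position 3 ('f'): window [3,3] length 1
  Position 4 ('f'): repeat (last at 3), move window start to 4
  Position 4 ('f'): window [4,4] length 1
  Position 5 ('e'): window [4,5] length 2
  Position 6 ('e'): repeat (last at 5), move window start to 6
  Position 6 ('e'): window [6,6] length 1
  Position 7 ('b'): window [6,7] length 2
  Position 8 ('e'): repeat (last at 6), move window start to 7
  Position 8 ('e'): window [7,8] length 2
  Position 9 ('h'): window [7,9] length 3 -- new best
Longest substring with no repeats: "beh" with length 3

3


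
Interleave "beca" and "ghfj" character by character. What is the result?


Interleaving "beca" and "ghfj":
  Position 0: 'b' from first, 'g' from second => "bg"
  Position 1: 'e' from first, 'h' from second => "eh"
  Position 2: 'c' from first, 'f' from second => "cf"
  Position 3: 'a' from first, 'j' from second => "aj"
Result: bgehcfaj

bgehcfaj


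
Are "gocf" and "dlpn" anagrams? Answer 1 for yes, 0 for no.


Strings: "gocf", "dlpn"
Sorted first:  cfgo
Sorted second: dlnp
Differ at position 0: 'c' vs 'd' => not anagrams

0


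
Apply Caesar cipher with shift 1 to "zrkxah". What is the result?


Caesar cipher: shift "zrkxah" by 1
  'z' (pos 25) + 1 = pos 0 = 'a'
  'r' (pos 17) + 1 = pos 18 = 's'
  'k' (pos 10) + 1 = pos 11 = 'l'
  'x' (pos 23) + 1 = pos 24 = 'y'
  'a' (pos 0) + 1 = pos 1 = 'b'
  'h' (pos 7) + 1 = pos 8 = 'i'
Result: aslybi

aslybi


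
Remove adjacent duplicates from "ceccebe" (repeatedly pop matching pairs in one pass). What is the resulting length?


Input: ceccebe
Stack-based adjacent duplicate removal:
  Read 'c': push. Stack: c
  Read 'e': push. Stack: ce
  Read 'c': push. Stack: cec
  Read 'c': matches stack top 'c' => pop. Stack: ce
  Read 'e': matches stack top 'e' => pop. Stack: c
  Read 'b': push. Stack: cb
  Read 'e': push. Stack: cbe
Final stack: "cbe" (length 3)

3


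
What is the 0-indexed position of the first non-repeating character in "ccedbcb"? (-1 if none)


Input: ccedbcb
Character frequencies:
  'b': 2
  'c': 3
  'd': 1
  'e': 1
Scanning left to right for freq == 1:
  Position 0 ('c'): freq=3, skip
  Position 1 ('c'): freq=3, skip
  Position 2 ('e'): unique! => answer = 2

2


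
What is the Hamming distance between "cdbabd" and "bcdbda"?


Comparing "cdbabd" and "bcdbda" position by position:
  Position 0: 'c' vs 'b' => differ
  Position 1: 'd' vs 'c' => differ
  Position 2: 'b' vs 'd' => differ
  Position 3: 'a' vs 'b' => differ
  Position 4: 'b' vs 'd' => differ
  Position 5: 'd' vs 'a' => differ
Total differences (Hamming distance): 6

6


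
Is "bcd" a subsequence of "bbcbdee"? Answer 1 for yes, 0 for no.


Check if "bcd" is a subsequence of "bbcbdee"
Greedy scan:
  Position 0 ('b'): matches sub[0] = 'b'
  Position 1 ('b'): no match needed
  Position 2 ('c'): matches sub[1] = 'c'
  Position 3 ('b'): no match needed
  Position 4 ('d'): matches sub[2] = 'd'
  Position 5 ('e'): no match needed
  Position 6 ('e'): no match needed
All 3 characters matched => is a subsequence

1


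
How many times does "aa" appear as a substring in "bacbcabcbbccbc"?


Searching for "aa" in "bacbcabcbbccbc"
Scanning each position:
  Position 0: "ba" => no
  Position 1: "ac" => no
  Position 2: "cb" => no
  Position 3: "bc" => no
  Position 4: "ca" => no
  Position 5: "ab" => no
  Position 6: "bc" => no
  Position 7: "cb" => no
  Position 8: "bb" => no
  Position 9: "bc" => no
  Position 10: "cc" => no
  Position 11: "cb" => no
  Position 12: "bc" => no
Total occurrences: 0

0


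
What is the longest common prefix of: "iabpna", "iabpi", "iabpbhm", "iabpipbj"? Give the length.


Words: iabpna, iabpi, iabpbhm, iabpipbj
  Position 0: all 'i' => match
  Position 1: all 'a' => match
  Position 2: all 'b' => match
  Position 3: all 'p' => match
  Position 4: ('n', 'i', 'b', 'i') => mismatch, stop
LCP = "iabp" (length 4)

4


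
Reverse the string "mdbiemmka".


Input: mdbiemmka
Reading characters right to left:
  Position 8: 'a'
  Position 7: 'k'
  Position 6: 'm'
  Position 5: 'm'
  Position 4: 'e'
  Position 3: 'i'
  Position 2: 'b'
  Position 1: 'd'
  Position 0: 'm'
Reversed: akmmeibdm

akmmeibdm


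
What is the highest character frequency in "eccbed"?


Input: eccbed
Character counts:
  'b': 1
  'c': 2
  'd': 1
  'e': 2
Maximum frequency: 2

2


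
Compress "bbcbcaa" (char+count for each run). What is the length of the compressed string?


Input: bbcbcaa
Runs:
  'b' x 2 => "b2"
  'c' x 1 => "c1"
  'b' x 1 => "b1"
  'c' x 1 => "c1"
  'a' x 2 => "a2"
Compressed: "b2c1b1c1a2"
Compressed length: 10

10


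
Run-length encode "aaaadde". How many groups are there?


Input: aaaadde
Scanning for consecutive runs:
  Group 1: 'a' x 4 (positions 0-3)
  Group 2: 'd' x 2 (positions 4-5)
  Group 3: 'e' x 1 (positions 6-6)
Total groups: 3

3


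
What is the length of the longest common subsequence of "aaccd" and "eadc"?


LCS of "aaccd" and "eadc"
DP table:
           e    a    d    c
      0    0    0    0    0
  a   0    0    1    1    1
  a   0    0    1    1    1
  c   0    0    1    1    2
  c   0    0    1    1    2
  d   0    0    1    2    2
LCS length = dp[5][4] = 2

2


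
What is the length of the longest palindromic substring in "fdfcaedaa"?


Input: "fdfcaedaa"
Checking substrings for palindromes:
  [0:3] "fdf" (len 3) => palindrome
  [7:9] "aa" (len 2) => palindrome
Longest palindromic substring: "fdf" with length 3

3


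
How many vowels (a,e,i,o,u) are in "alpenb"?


Input: alpenb
Checking each character:
  'a' at position 0: vowel (running total: 1)
  'l' at position 1: consonant
  'p' at position 2: consonant
  'e' at position 3: vowel (running total: 2)
  'n' at position 4: consonant
  'b' at position 5: consonant
Total vowels: 2

2


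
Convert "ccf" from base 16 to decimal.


Input: "ccf" in base 16
Positional expansion:
  Digit 'c' (value 12) x 16^2 = 3072
  Digit 'c' (value 12) x 16^1 = 192
  Digit 'f' (value 15) x 16^0 = 15
Sum = 3279

3279


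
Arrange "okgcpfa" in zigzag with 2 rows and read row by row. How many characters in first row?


Zigzag "okgcpfa" into 2 rows:
Placing characters:
  'o' => row 0
  'k' => row 1
  'g' => row 0
  'c' => row 1
  'p' => row 0
  'f' => row 1
  'a' => row 0
Rows:
  Row 0: "ogpa"
  Row 1: "kcf"
First row length: 4

4


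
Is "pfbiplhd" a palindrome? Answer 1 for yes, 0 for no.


Input: pfbiplhd
Reversed: dhlpibfp
  Compare pos 0 ('p') with pos 7 ('d'): MISMATCH
  Compare pos 1 ('f') with pos 6 ('h'): MISMATCH
  Compare pos 2 ('b') with pos 5 ('l'): MISMATCH
  Compare pos 3 ('i') with pos 4 ('p'): MISMATCH
Result: not a palindrome

0


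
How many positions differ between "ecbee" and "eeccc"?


Comparing "ecbee" and "eeccc" position by position:
  Position 0: 'e' vs 'e' => same
  Position 1: 'c' vs 'e' => DIFFER
  Position 2: 'b' vs 'c' => DIFFER
  Position 3: 'e' vs 'c' => DIFFER
  Position 4: 'e' vs 'c' => DIFFER
Positions that differ: 4

4


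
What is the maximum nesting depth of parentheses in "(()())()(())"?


Input: "(()())()(())"
Tracking depth:
  Position 0 '(': depth becomes 1
  Position 1 '(': depth becomes 2
  Position 2 ')': depth becomes 1
  Position 3 '(': depth becomes 2
  Position 4 ')': depth becomes 1
  Position 5 ')': depth becomes 0
  Position 6 '(': depth becomes 1
  Position 7 ')': depth becomes 0
  Position 8 '(': depth becomes 1
  Position 9 '(': depth becomes 2
  Position 10 ')': depth becomes 1
  Position 11 ')': depth becomes 0
Maximum depth reached: 2

2


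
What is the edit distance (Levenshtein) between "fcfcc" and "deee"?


Computing edit distance: "fcfcc" -> "deee"
DP table:
           d    e    e    e
      0    1    2    3    4
  f   1    1    2    3    4
  c   2    2    2    3    4
  f   3    3    3    3    4
  c   4    4    4    4    4
  c   5    5    5    5    5
Edit distance = dp[5][4] = 5

5


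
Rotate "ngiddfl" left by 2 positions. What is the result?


Input: "ngiddfl", rotate left by 2
First 2 characters: "ng"
Remaining characters: "iddfl"
Concatenate remaining + first: "iddfl" + "ng" = "iddflng"

iddflng


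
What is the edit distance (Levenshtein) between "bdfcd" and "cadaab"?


Computing edit distance: "bdfcd" -> "cadaab"
DP table:
           c    a    d    a    a    b
      0    1    2    3    4    5    6
  b   1    1    2    3    4    5    5
  d   2    2    2    2    3    4    5
  f   3    3    3    3    3    4    5
  c   4    3    4    4    4    4    5
  d   5    4    4    4    5    5    5
Edit distance = dp[5][6] = 5

5


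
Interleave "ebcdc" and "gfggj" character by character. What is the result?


Interleaving "ebcdc" and "gfggj":
  Position 0: 'e' from first, 'g' from second => "eg"
  Position 1: 'b' from first, 'f' from second => "bf"
  Position 2: 'c' from first, 'g' from second => "cg"
  Position 3: 'd' from first, 'g' from second => "dg"
  Position 4: 'c' from first, 'j' from second => "cj"
Result: egbfcgdgcj

egbfcgdgcj


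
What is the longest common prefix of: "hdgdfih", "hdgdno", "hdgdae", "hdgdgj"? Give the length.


Words: hdgdfih, hdgdno, hdgdae, hdgdgj
  Position 0: all 'h' => match
  Position 1: all 'd' => match
  Position 2: all 'g' => match
  Position 3: all 'd' => match
  Position 4: ('f', 'n', 'a', 'g') => mismatch, stop
LCP = "hdgd" (length 4)

4


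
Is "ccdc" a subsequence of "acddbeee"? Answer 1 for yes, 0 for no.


Check if "ccdc" is a subsequence of "acddbeee"
Greedy scan:
  Position 0 ('a'): no match needed
  Position 1 ('c'): matches sub[0] = 'c'
  Position 2 ('d'): no match needed
  Position 3 ('d'): no match needed
  Position 4 ('b'): no match needed
  Position 5 ('e'): no match needed
  Position 6 ('e'): no match needed
  Position 7 ('e'): no match needed
Only matched 1/4 characters => not a subsequence

0


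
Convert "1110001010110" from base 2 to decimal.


Input: "1110001010110" in base 2
Positional expansion:
  Digit '1' (value 1) x 2^12 = 4096
  Digit '1' (value 1) x 2^11 = 2048
  Digit '1' (value 1) x 2^10 = 1024
  Digit '0' (value 0) x 2^9 = 0
  Digit '0' (value 0) x 2^8 = 0
  Digit '0' (value 0) x 2^7 = 0
  Digit '1' (value 1) x 2^6 = 64
  Digit '0' (value 0) x 2^5 = 0
  Digit '1' (value 1) x 2^4 = 16
  Digit '0' (value 0) x 2^3 = 0
  Digit '1' (value 1) x 2^2 = 4
  Digit '1' (value 1) x 2^1 = 2
  Digit '0' (value 0) x 2^0 = 0
Sum = 7254

7254


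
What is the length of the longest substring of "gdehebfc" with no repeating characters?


Input: "gdehebfc"
Sliding window (track last position of each char):
  Position 0 ('g'): window [0,0] length 1 -- new best
  Position 1 ('d'): window [0,1] length 2 -- new best
  Position 2 ('e'): window [0,2] length 3 -- new best
  Position 3 ('h'): window [0,3] length 4 -- new best
  Position 4 ('e'): repeat (last at 2), move window start to 3
  Position 4 ('e'): window [3,4] length 2
  Position 5 ('b'): window [3,5] length 3
  Position 6 ('f'): window [3,6] length 4
  Position 7 ('c'): window [3,7] length 5 -- new best
Longest substring with no repeats: "hebfc" with length 5

5


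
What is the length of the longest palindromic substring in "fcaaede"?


Input: "fcaaede"
Checking substrings for palindromes:
  [4:7] "ede" (len 3) => palindrome
  [2:4] "aa" (len 2) => palindrome
Longest palindromic substring: "ede" with length 3

3


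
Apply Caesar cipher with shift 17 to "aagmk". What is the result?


Caesar cipher: shift "aagmk" by 17
  'a' (pos 0) + 17 = pos 17 = 'r'
  'a' (pos 0) + 17 = pos 17 = 'r'
  'g' (pos 6) + 17 = pos 23 = 'x'
  'm' (pos 12) + 17 = pos 3 = 'd'
  'k' (pos 10) + 17 = pos 1 = 'b'
Result: rrxdb

rrxdb


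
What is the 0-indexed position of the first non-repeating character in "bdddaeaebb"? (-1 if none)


Input: bdddaeaebb
Character frequencies:
  'a': 2
  'b': 3
  'd': 3
  'e': 2
Scanning left to right for freq == 1:
  Position 0 ('b'): freq=3, skip
  Position 1 ('d'): freq=3, skip
  Position 2 ('d'): freq=3, skip
  Position 3 ('d'): freq=3, skip
  Position 4 ('a'): freq=2, skip
  Position 5 ('e'): freq=2, skip
  Position 6 ('a'): freq=2, skip
  Position 7 ('e'): freq=2, skip
  Position 8 ('b'): freq=3, skip
  Position 9 ('b'): freq=3, skip
  No unique character found => answer = -1

-1


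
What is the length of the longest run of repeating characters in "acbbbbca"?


Input: "acbbbbca"
Scanning for longest run:
  Position 1 ('c'): new char, reset run to 1
  Position 2 ('b'): new char, reset run to 1
  Position 3 ('b'): continues run of 'b', length=2
  Position 4 ('b'): continues run of 'b', length=3
  Position 5 ('b'): continues run of 'b', length=4
  Position 6 ('c'): new char, reset run to 1
  Position 7 ('a'): new char, reset run to 1
Longest run: 'b' with length 4

4


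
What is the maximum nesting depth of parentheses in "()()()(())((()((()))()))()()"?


Input: "()()()(())((()((()))()))()()"
Tracking depth:
  Position 0 '(': depth becomes 1
  Position 1 ')': depth becomes 0
  Position 2 '(': depth becomes 1
  Position 3 ')': depth becomes 0
  Position 4 '(': depth becomes 1
  Position 5 ')': depth becomes 0
  Position 6 '(': depth becomes 1
  Position 7 '(': depth becomes 2
  Position 8 ')': depth becomes 1
  Position 9 ')': depth becomes 0
  Position 10 '(': depth becomes 1
  Position 11 '(': depth becomes 2
  Position 12 '(': depth becomes 3
  Position 13 ')': depth becomes 2
  Position 14 '(': depth becomes 3
  Position 15 '(': depth becomes 4
  Position 16 '(': depth becomes 5
  Position 17 ')': depth becomes 4
  Position 18 ')': depth becomes 3
  Position 19 ')': depth becomes 2
  Position 20 '(': depth becomes 3
  Position 21 ')': depth becomes 2
  Position 22 ')': depth becomes 1
  Position 23 ')': depth becomes 0
  Position 24 '(': depth becomes 1
  Position 25 ')': depth becomes 0
  Position 26 '(': depth becomes 1
  Position 27 ')': depth becomes 0
Maximum depth reached: 5

5


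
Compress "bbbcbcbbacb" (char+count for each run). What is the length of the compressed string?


Input: bbbcbcbbacb
Runs:
  'b' x 3 => "b3"
  'c' x 1 => "c1"
  'b' x 1 => "b1"
  'c' x 1 => "c1"
  'b' x 2 => "b2"
  'a' x 1 => "a1"
  'c' x 1 => "c1"
  'b' x 1 => "b1"
Compressed: "b3c1b1c1b2a1c1b1"
Compressed length: 16

16


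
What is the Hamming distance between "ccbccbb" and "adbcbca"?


Comparing "ccbccbb" and "adbcbca" position by position:
  Position 0: 'c' vs 'a' => differ
  Position 1: 'c' vs 'd' => differ
  Position 2: 'b' vs 'b' => same
  Position 3: 'c' vs 'c' => same
  Position 4: 'c' vs 'b' => differ
  Position 5: 'b' vs 'c' => differ
  Position 6: 'b' vs 'a' => differ
Total differences (Hamming distance): 5

5


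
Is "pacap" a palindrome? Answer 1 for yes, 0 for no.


Input: pacap
Reversed: pacap
  Compare pos 0 ('p') with pos 4 ('p'): match
  Compare pos 1 ('a') with pos 3 ('a'): match
Result: palindrome

1


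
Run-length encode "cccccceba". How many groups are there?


Input: cccccceba
Scanning for consecutive runs:
  Group 1: 'c' x 6 (positions 0-5)
  Group 2: 'e' x 1 (positions 6-6)
  Group 3: 'b' x 1 (positions 7-7)
  Group 4: 'a' x 1 (positions 8-8)
Total groups: 4

4


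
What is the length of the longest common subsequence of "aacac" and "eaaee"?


LCS of "aacac" and "eaaee"
DP table:
           e    a    a    e    e
      0    0    0    0    0    0
  a   0    0    1    1    1    1
  a   0    0    1    2    2    2
  c   0    0    1    2    2    2
  a   0    0    1    2    2    2
  c   0    0    1    2    2    2
LCS length = dp[5][5] = 2

2


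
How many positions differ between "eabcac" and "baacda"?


Comparing "eabcac" and "baacda" position by position:
  Position 0: 'e' vs 'b' => DIFFER
  Position 1: 'a' vs 'a' => same
  Position 2: 'b' vs 'a' => DIFFER
  Position 3: 'c' vs 'c' => same
  Position 4: 'a' vs 'd' => DIFFER
  Position 5: 'c' vs 'a' => DIFFER
Positions that differ: 4

4


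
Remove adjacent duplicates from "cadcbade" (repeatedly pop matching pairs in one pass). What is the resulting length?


Input: cadcbade
Stack-based adjacent duplicate removal:
  Read 'c': push. Stack: c
  Read 'a': push. Stack: ca
  Read 'd': push. Stack: cad
  Read 'c': push. Stack: cadc
  Read 'b': push. Stack: cadcb
  Read 'a': push. Stack: cadcba
  Read 'd': push. Stack: cadcbad
  Read 'e': push. Stack: cadcbade
Final stack: "cadcbade" (length 8)

8


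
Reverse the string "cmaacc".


Input: cmaacc
Reading characters right to left:
  Position 5: 'c'
  Position 4: 'c'
  Position 3: 'a'
  Position 2: 'a'
  Position 1: 'm'
  Position 0: 'c'
Reversed: ccaamc

ccaamc


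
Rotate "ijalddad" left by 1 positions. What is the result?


Input: "ijalddad", rotate left by 1
First 1 characters: "i"
Remaining characters: "jalddad"
Concatenate remaining + first: "jalddad" + "i" = "jalddadi"

jalddadi


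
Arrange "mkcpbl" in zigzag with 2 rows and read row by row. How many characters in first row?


Zigzag "mkcpbl" into 2 rows:
Placing characters:
  'm' => row 0
  'k' => row 1
  'c' => row 0
  'p' => row 1
  'b' => row 0
  'l' => row 1
Rows:
  Row 0: "mcb"
  Row 1: "kpl"
First row length: 3

3


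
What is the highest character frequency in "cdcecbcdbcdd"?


Input: cdcecbcdbcdd
Character counts:
  'b': 2
  'c': 5
  'd': 4
  'e': 1
Maximum frequency: 5

5


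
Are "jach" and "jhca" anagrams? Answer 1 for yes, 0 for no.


Strings: "jach", "jhca"
Sorted first:  achj
Sorted second: achj
Sorted forms match => anagrams

1


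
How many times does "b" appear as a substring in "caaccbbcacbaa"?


Searching for "b" in "caaccbbcacbaa"
Scanning each position:
  Position 0: "c" => no
  Position 1: "a" => no
  Position 2: "a" => no
  Position 3: "c" => no
  Position 4: "c" => no
  Position 5: "b" => MATCH
  Position 6: "b" => MATCH
  Position 7: "c" => no
  Position 8: "a" => no
  Position 9: "c" => no
  Position 10: "b" => MATCH
  Position 11: "a" => no
  Position 12: "a" => no
Total occurrences: 3

3


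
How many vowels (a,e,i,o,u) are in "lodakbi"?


Input: lodakbi
Checking each character:
  'l' at position 0: consonant
  'o' at position 1: vowel (running total: 1)
  'd' at position 2: consonant
  'a' at position 3: vowel (running total: 2)
  'k' at position 4: consonant
  'b' at position 5: consonant
  'i' at position 6: vowel (running total: 3)
Total vowels: 3

3


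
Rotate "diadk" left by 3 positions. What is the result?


Input: "diadk", rotate left by 3
First 3 characters: "dia"
Remaining characters: "dk"
Concatenate remaining + first: "dk" + "dia" = "dkdia"

dkdia


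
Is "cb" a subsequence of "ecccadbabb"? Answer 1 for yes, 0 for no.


Check if "cb" is a subsequence of "ecccadbabb"
Greedy scan:
  Position 0 ('e'): no match needed
  Position 1 ('c'): matches sub[0] = 'c'
  Position 2 ('c'): no match needed
  Position 3 ('c'): no match needed
  Position 4 ('a'): no match needed
  Position 5 ('d'): no match needed
  Position 6 ('b'): matches sub[1] = 'b'
  Position 7 ('a'): no match needed
  Position 8 ('b'): no match needed
  Position 9 ('b'): no match needed
All 2 characters matched => is a subsequence

1


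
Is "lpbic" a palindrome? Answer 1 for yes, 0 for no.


Input: lpbic
Reversed: cibpl
  Compare pos 0 ('l') with pos 4 ('c'): MISMATCH
  Compare pos 1 ('p') with pos 3 ('i'): MISMATCH
Result: not a palindrome

0


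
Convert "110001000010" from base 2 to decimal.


Input: "110001000010" in base 2
Positional expansion:
  Digit '1' (value 1) x 2^11 = 2048
  Digit '1' (value 1) x 2^10 = 1024
  Digit '0' (value 0) x 2^9 = 0
  Digit '0' (value 0) x 2^8 = 0
  Digit '0' (value 0) x 2^7 = 0
  Digit '1' (value 1) x 2^6 = 64
  Digit '0' (value 0) x 2^5 = 0
  Digit '0' (value 0) x 2^4 = 0
  Digit '0' (value 0) x 2^3 = 0
  Digit '0' (value 0) x 2^2 = 0
  Digit '1' (value 1) x 2^1 = 2
  Digit '0' (value 0) x 2^0 = 0
Sum = 3138

3138


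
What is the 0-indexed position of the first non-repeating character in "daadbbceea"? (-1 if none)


Input: daadbbceea
Character frequencies:
  'a': 3
  'b': 2
  'c': 1
  'd': 2
  'e': 2
Scanning left to right for freq == 1:
  Position 0 ('d'): freq=2, skip
  Position 1 ('a'): freq=3, skip
  Position 2 ('a'): freq=3, skip
  Position 3 ('d'): freq=2, skip
  Position 4 ('b'): freq=2, skip
  Position 5 ('b'): freq=2, skip
  Position 6 ('c'): unique! => answer = 6

6


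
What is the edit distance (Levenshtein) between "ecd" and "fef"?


Computing edit distance: "ecd" -> "fef"
DP table:
           f    e    f
      0    1    2    3
  e   1    1    1    2
  c   2    2    2    2
  d   3    3    3    3
Edit distance = dp[3][3] = 3

3


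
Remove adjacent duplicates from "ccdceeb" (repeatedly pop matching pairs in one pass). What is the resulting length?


Input: ccdceeb
Stack-based adjacent duplicate removal:
  Read 'c': push. Stack: c
  Read 'c': matches stack top 'c' => pop. Stack: (empty)
  Read 'd': push. Stack: d
  Read 'c': push. Stack: dc
  Read 'e': push. Stack: dce
  Read 'e': matches stack top 'e' => pop. Stack: dc
  Read 'b': push. Stack: dcb
Final stack: "dcb" (length 3)

3


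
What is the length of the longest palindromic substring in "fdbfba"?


Input: "fdbfba"
Checking substrings for palindromes:
  [2:5] "bfb" (len 3) => palindrome
Longest palindromic substring: "bfb" with length 3

3


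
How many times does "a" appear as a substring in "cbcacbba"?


Searching for "a" in "cbcacbba"
Scanning each position:
  Position 0: "c" => no
  Position 1: "b" => no
  Position 2: "c" => no
  Position 3: "a" => MATCH
  Position 4: "c" => no
  Position 5: "b" => no
  Position 6: "b" => no
  Position 7: "a" => MATCH
Total occurrences: 2

2


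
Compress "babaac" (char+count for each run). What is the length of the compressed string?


Input: babaac
Runs:
  'b' x 1 => "b1"
  'a' x 1 => "a1"
  'b' x 1 => "b1"
  'a' x 2 => "a2"
  'c' x 1 => "c1"
Compressed: "b1a1b1a2c1"
Compressed length: 10

10


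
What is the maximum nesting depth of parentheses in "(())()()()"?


Input: "(())()()()"
Tracking depth:
  Position 0 '(': depth becomes 1
  Position 1 '(': depth becomes 2
  Position 2 ')': depth becomes 1
  Position 3 ')': depth becomes 0
  Position 4 '(': depth becomes 1
  Position 5 ')': depth becomes 0
  Position 6 '(': depth becomes 1
  Position 7 ')': depth becomes 0
  Position 8 '(': depth becomes 1
  Position 9 ')': depth becomes 0
Maximum depth reached: 2

2


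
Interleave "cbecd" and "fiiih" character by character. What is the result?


Interleaving "cbecd" and "fiiih":
  Position 0: 'c' from first, 'f' from second => "cf"
  Position 1: 'b' from first, 'i' from second => "bi"
  Position 2: 'e' from first, 'i' from second => "ei"
  Position 3: 'c' from first, 'i' from second => "ci"
  Position 4: 'd' from first, 'h' from second => "dh"
Result: cfbieicidh

cfbieicidh


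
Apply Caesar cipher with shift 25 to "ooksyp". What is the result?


Caesar cipher: shift "ooksyp" by 25
  'o' (pos 14) + 25 = pos 13 = 'n'
  'o' (pos 14) + 25 = pos 13 = 'n'
  'k' (pos 10) + 25 = pos 9 = 'j'
  's' (pos 18) + 25 = pos 17 = 'r'
  'y' (pos 24) + 25 = pos 23 = 'x'
  'p' (pos 15) + 25 = pos 14 = 'o'
Result: nnjrxo

nnjrxo


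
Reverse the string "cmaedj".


Input: cmaedj
Reading characters right to left:
  Position 5: 'j'
  Position 4: 'd'
  Position 3: 'e'
  Position 2: 'a'
  Position 1: 'm'
  Position 0: 'c'
Reversed: jdeamc

jdeamc


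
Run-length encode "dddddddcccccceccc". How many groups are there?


Input: dddddddcccccceccc
Scanning for consecutive runs:
  Group 1: 'd' x 7 (positions 0-6)
  Group 2: 'c' x 6 (positions 7-12)
  Group 3: 'e' x 1 (positions 13-13)
  Group 4: 'c' x 3 (positions 14-16)
Total groups: 4

4


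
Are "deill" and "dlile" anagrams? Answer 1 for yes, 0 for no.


Strings: "deill", "dlile"
Sorted first:  deill
Sorted second: deill
Sorted forms match => anagrams

1


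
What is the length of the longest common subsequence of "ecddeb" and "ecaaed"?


LCS of "ecddeb" and "ecaaed"
DP table:
           e    c    a    a    e    d
      0    0    0    0    0    0    0
  e   0    1    1    1    1    1    1
  c   0    1    2    2    2    2    2
  d   0    1    2    2    2    2    3
  d   0    1    2    2    2    2    3
  e   0    1    2    2    2    3    3
  b   0    1    2    2    2    3    3
LCS length = dp[6][6] = 3

3


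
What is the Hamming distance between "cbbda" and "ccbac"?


Comparing "cbbda" and "ccbac" position by position:
  Position 0: 'c' vs 'c' => same
  Position 1: 'b' vs 'c' => differ
  Position 2: 'b' vs 'b' => same
  Position 3: 'd' vs 'a' => differ
  Position 4: 'a' vs 'c' => differ
Total differences (Hamming distance): 3

3


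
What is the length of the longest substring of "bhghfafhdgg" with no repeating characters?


Input: "bhghfafhdgg"
Sliding window (track last position of each char):
  Position 0 ('b'): window [0,0] length 1 -- new best
  Position 1 ('h'): window [0,1] length 2 -- new best
  Position 2 ('g'): window [0,2] length 3 -- new best
  Position 3 ('h'): repeat (last at 1), move window start to 2
  Position 3 ('h'): window [2,3] length 2
  Position 4 ('f'): window [2,4] length 3
  Position 5 ('a'): window [2,5] length 4 -- new best
  Position 6 ('f'): repeat (last at 4), move window start to 5
  Position 6 ('f'): window [5,6] length 2
  Position 7 ('h'): window [5,7] length 3
  Position 8 ('d'): window [5,8] length 4
  Position 9 ('g'): window [5,9] length 5 -- new best
  Position 10 ('g'): repeat (last at 9), move window start to 10
  Position 10 ('g'): window [10,10] length 1
Longest substring with no repeats: "afhdg" with length 5

5


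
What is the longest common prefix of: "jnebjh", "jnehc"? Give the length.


Words: jnebjh, jnehc
  Position 0: all 'j' => match
  Position 1: all 'n' => match
  Position 2: all 'e' => match
  Position 3: ('b', 'h') => mismatch, stop
LCP = "jne" (length 3)

3


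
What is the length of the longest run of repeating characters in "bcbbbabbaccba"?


Input: "bcbbbabbaccba"
Scanning for longest run:
  Position 1 ('c'): new char, reset run to 1
  Position 2 ('b'): new char, reset run to 1
  Position 3 ('b'): continues run of 'b', length=2
  Position 4 ('b'): continues run of 'b', length=3
  Position 5 ('a'): new char, reset run to 1
  Position 6 ('b'): new char, reset run to 1
  Position 7 ('b'): continues run of 'b', length=2
  Position 8 ('a'): new char, reset run to 1
  Position 9 ('c'): new char, reset run to 1
  Position 10 ('c'): continues run of 'c', length=2
  Position 11 ('b'): new char, reset run to 1
  Position 12 ('a'): new char, reset run to 1
Longest run: 'b' with length 3

3


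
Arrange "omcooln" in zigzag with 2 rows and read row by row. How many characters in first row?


Zigzag "omcooln" into 2 rows:
Placing characters:
  'o' => row 0
  'm' => row 1
  'c' => row 0
  'o' => row 1
  'o' => row 0
  'l' => row 1
  'n' => row 0
Rows:
  Row 0: "ocon"
  Row 1: "mol"
First row length: 4

4


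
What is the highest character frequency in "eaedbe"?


Input: eaedbe
Character counts:
  'a': 1
  'b': 1
  'd': 1
  'e': 3
Maximum frequency: 3

3


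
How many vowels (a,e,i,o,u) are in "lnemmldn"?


Input: lnemmldn
Checking each character:
  'l' at position 0: consonant
  'n' at position 1: consonant
  'e' at position 2: vowel (running total: 1)
  'm' at position 3: consonant
  'm' at position 4: consonant
  'l' at position 5: consonant
  'd' at position 6: consonant
  'n' at position 7: consonant
Total vowels: 1

1


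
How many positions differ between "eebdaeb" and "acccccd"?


Comparing "eebdaeb" and "acccccd" position by position:
  Position 0: 'e' vs 'a' => DIFFER
  Position 1: 'e' vs 'c' => DIFFER
  Position 2: 'b' vs 'c' => DIFFER
  Position 3: 'd' vs 'c' => DIFFER
  Position 4: 'a' vs 'c' => DIFFER
  Position 5: 'e' vs 'c' => DIFFER
  Position 6: 'b' vs 'd' => DIFFER
Positions that differ: 7

7


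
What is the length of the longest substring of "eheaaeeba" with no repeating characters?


Input: "eheaaeeba"
Sliding window (track last position of each char):
  Position 0 ('e'): window [0,0] length 1 -- new best
  Position 1 ('h'): window [0,1] length 2 -- new best
  Position 2 ('e'): repeat (last at 0), move window start to 1
  Position 2 ('e'): window [1,2] length 2
  Position 3 ('a'): window [1,3] length 3 -- new best
  Position 4 ('a'): repeat (last at 3), move window start to 4
  Position 4 ('a'): window [4,4] length 1
  Position 5 ('e'): window [4,5] length 2
  Position 6 ('e'): repeat (last at 5), move window start to 6
  Position 6 ('e'): window [6,6] length 1
  Position 7 ('b'): window [6,7] length 2
  Position 8 ('a'): window [6,8] length 3
Longest substring with no repeats: "hea" with length 3

3


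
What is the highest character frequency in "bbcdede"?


Input: bbcdede
Character counts:
  'b': 2
  'c': 1
  'd': 2
  'e': 2
Maximum frequency: 2

2


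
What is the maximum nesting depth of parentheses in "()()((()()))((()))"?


Input: "()()((()()))((()))"
Tracking depth:
  Position 0 '(': depth becomes 1
  Position 1 ')': depth becomes 0
  Position 2 '(': depth becomes 1
  Position 3 ')': depth becomes 0
  Position 4 '(': depth becomes 1
  Position 5 '(': depth becomes 2
  Position 6 '(': depth becomes 3
  Position 7 ')': depth becomes 2
  Position 8 '(': depth becomes 3
  Position 9 ')': depth becomes 2
  Position 10 ')': depth becomes 1
  Position 11 ')': depth becomes 0
  Position 12 '(': depth becomes 1
  Position 13 '(': depth becomes 2
  Position 14 '(': depth becomes 3
  Position 15 ')': depth becomes 2
  Position 16 ')': depth becomes 1
  Position 17 ')': depth becomes 0
Maximum depth reached: 3

3


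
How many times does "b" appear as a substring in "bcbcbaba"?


Searching for "b" in "bcbcbaba"
Scanning each position:
  Position 0: "b" => MATCH
  Position 1: "c" => no
  Position 2: "b" => MATCH
  Position 3: "c" => no
  Position 4: "b" => MATCH
  Position 5: "a" => no
  Position 6: "b" => MATCH
  Position 7: "a" => no
Total occurrences: 4

4


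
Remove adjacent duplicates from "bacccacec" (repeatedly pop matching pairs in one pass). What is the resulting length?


Input: bacccacec
Stack-based adjacent duplicate removal:
  Read 'b': push. Stack: b
  Read 'a': push. Stack: ba
  Read 'c': push. Stack: bac
  Read 'c': matches stack top 'c' => pop. Stack: ba
  Read 'c': push. Stack: bac
  Read 'a': push. Stack: baca
  Read 'c': push. Stack: bacac
  Read 'e': push. Stack: bacace
  Read 'c': push. Stack: bacacec
Final stack: "bacacec" (length 7)

7


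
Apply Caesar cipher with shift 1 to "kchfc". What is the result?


Caesar cipher: shift "kchfc" by 1
  'k' (pos 10) + 1 = pos 11 = 'l'
  'c' (pos 2) + 1 = pos 3 = 'd'
  'h' (pos 7) + 1 = pos 8 = 'i'
  'f' (pos 5) + 1 = pos 6 = 'g'
  'c' (pos 2) + 1 = pos 3 = 'd'
Result: ldigd

ldigd


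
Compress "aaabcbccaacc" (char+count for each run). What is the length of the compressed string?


Input: aaabcbccaacc
Runs:
  'a' x 3 => "a3"
  'b' x 1 => "b1"
  'c' x 1 => "c1"
  'b' x 1 => "b1"
  'c' x 2 => "c2"
  'a' x 2 => "a2"
  'c' x 2 => "c2"
Compressed: "a3b1c1b1c2a2c2"
Compressed length: 14

14


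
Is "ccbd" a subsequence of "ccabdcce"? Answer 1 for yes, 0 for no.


Check if "ccbd" is a subsequence of "ccabdcce"
Greedy scan:
  Position 0 ('c'): matches sub[0] = 'c'
  Position 1 ('c'): matches sub[1] = 'c'
  Position 2 ('a'): no match needed
  Position 3 ('b'): matches sub[2] = 'b'
  Position 4 ('d'): matches sub[3] = 'd'
  Position 5 ('c'): no match needed
  Position 6 ('c'): no match needed
  Position 7 ('e'): no match needed
All 4 characters matched => is a subsequence

1


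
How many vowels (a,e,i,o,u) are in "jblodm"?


Input: jblodm
Checking each character:
  'j' at position 0: consonant
  'b' at position 1: consonant
  'l' at position 2: consonant
  'o' at position 3: vowel (running total: 1)
  'd' at position 4: consonant
  'm' at position 5: consonant
Total vowels: 1

1


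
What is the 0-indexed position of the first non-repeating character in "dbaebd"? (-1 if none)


Input: dbaebd
Character frequencies:
  'a': 1
  'b': 2
  'd': 2
  'e': 1
Scanning left to right for freq == 1:
  Position 0 ('d'): freq=2, skip
  Position 1 ('b'): freq=2, skip
  Position 2 ('a'): unique! => answer = 2

2


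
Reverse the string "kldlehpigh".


Input: kldlehpigh
Reading characters right to left:
  Position 9: 'h'
  Position 8: 'g'
  Position 7: 'i'
  Position 6: 'p'
  Position 5: 'h'
  Position 4: 'e'
  Position 3: 'l'
  Position 2: 'd'
  Position 1: 'l'
  Position 0: 'k'
Reversed: hgipheldlk

hgipheldlk


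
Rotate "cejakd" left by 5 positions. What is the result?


Input: "cejakd", rotate left by 5
First 5 characters: "cejak"
Remaining characters: "d"
Concatenate remaining + first: "d" + "cejak" = "dcejak"

dcejak


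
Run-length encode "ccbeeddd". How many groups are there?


Input: ccbeeddd
Scanning for consecutive runs:
  Group 1: 'c' x 2 (positions 0-1)
  Group 2: 'b' x 1 (positions 2-2)
  Group 3: 'e' x 2 (positions 3-4)
  Group 4: 'd' x 3 (positions 5-7)
Total groups: 4

4


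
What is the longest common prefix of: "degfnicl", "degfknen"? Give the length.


Words: degfnicl, degfknen
  Position 0: all 'd' => match
  Position 1: all 'e' => match
  Position 2: all 'g' => match
  Position 3: all 'f' => match
  Position 4: ('n', 'k') => mismatch, stop
LCP = "degf" (length 4)

4


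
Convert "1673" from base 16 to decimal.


Input: "1673" in base 16
Positional expansion:
  Digit '1' (value 1) x 16^3 = 4096
  Digit '6' (value 6) x 16^2 = 1536
  Digit '7' (value 7) x 16^1 = 112
  Digit '3' (value 3) x 16^0 = 3
Sum = 5747

5747


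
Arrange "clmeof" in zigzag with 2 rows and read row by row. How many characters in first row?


Zigzag "clmeof" into 2 rows:
Placing characters:
  'c' => row 0
  'l' => row 1
  'm' => row 0
  'e' => row 1
  'o' => row 0
  'f' => row 1
Rows:
  Row 0: "cmo"
  Row 1: "lef"
First row length: 3

3


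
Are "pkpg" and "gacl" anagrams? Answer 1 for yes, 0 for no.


Strings: "pkpg", "gacl"
Sorted first:  gkpp
Sorted second: acgl
Differ at position 0: 'g' vs 'a' => not anagrams

0


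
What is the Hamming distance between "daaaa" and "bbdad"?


Comparing "daaaa" and "bbdad" position by position:
  Position 0: 'd' vs 'b' => differ
  Position 1: 'a' vs 'b' => differ
  Position 2: 'a' vs 'd' => differ
  Position 3: 'a' vs 'a' => same
  Position 4: 'a' vs 'd' => differ
Total differences (Hamming distance): 4

4


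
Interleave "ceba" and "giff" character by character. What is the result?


Interleaving "ceba" and "giff":
  Position 0: 'c' from first, 'g' from second => "cg"
  Position 1: 'e' from first, 'i' from second => "ei"
  Position 2: 'b' from first, 'f' from second => "bf"
  Position 3: 'a' from first, 'f' from second => "af"
Result: cgeibfaf

cgeibfaf


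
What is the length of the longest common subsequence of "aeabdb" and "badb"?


LCS of "aeabdb" and "badb"
DP table:
           b    a    d    b
      0    0    0    0    0
  a   0    0    1    1    1
  e   0    0    1    1    1
  a   0    0    1    1    1
  b   0    1    1    1    2
  d   0    1    1    2    2
  b   0    1    1    2    3
LCS length = dp[6][4] = 3

3


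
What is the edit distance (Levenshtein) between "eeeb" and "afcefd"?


Computing edit distance: "eeeb" -> "afcefd"
DP table:
           a    f    c    e    f    d
      0    1    2    3    4    5    6
  e   1    1    2    3    3    4    5
  e   2    2    2    3    3    4    5
  e   3    3    3    3    3    4    5
  b   4    4    4    4    4    4    5
Edit distance = dp[4][6] = 5

5


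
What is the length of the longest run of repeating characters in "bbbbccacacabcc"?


Input: "bbbbccacacabcc"
Scanning for longest run:
  Position 1 ('b'): continues run of 'b', length=2
  Position 2 ('b'): continues run of 'b', length=3
  Position 3 ('b'): continues run of 'b', length=4
  Position 4 ('c'): new char, reset run to 1
  Position 5 ('c'): continues run of 'c', length=2
  Position 6 ('a'): new char, reset run to 1
  Position 7 ('c'): new char, reset run to 1
  Position 8 ('a'): new char, reset run to 1
  Position 9 ('c'): new char, reset run to 1
  Position 10 ('a'): new char, reset run to 1
  Position 11 ('b'): new char, reset run to 1
  Position 12 ('c'): new char, reset run to 1
  Position 13 ('c'): continues run of 'c', length=2
Longest run: 'b' with length 4

4


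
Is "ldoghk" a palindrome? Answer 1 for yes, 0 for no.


Input: ldoghk
Reversed: khgodl
  Compare pos 0 ('l') with pos 5 ('k'): MISMATCH
  Compare pos 1 ('d') with pos 4 ('h'): MISMATCH
  Compare pos 2 ('o') with pos 3 ('g'): MISMATCH
Result: not a palindrome

0


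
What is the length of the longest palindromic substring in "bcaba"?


Input: "bcaba"
Checking substrings for palindromes:
  [2:5] "aba" (len 3) => palindrome
Longest palindromic substring: "aba" with length 3

3


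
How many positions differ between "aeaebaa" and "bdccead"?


Comparing "aeaebaa" and "bdccead" position by position:
  Position 0: 'a' vs 'b' => DIFFER
  Position 1: 'e' vs 'd' => DIFFER
  Position 2: 'a' vs 'c' => DIFFER
  Position 3: 'e' vs 'c' => DIFFER
  Position 4: 'b' vs 'e' => DIFFER
  Position 5: 'a' vs 'a' => same
  Position 6: 'a' vs 'd' => DIFFER
Positions that differ: 6

6


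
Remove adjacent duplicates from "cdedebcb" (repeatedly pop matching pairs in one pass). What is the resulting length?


Input: cdedebcb
Stack-based adjacent duplicate removal:
  Read 'c': push. Stack: c
  Read 'd': push. Stack: cd
  Read 'e': push. Stack: cde
  Read 'd': push. Stack: cded
  Read 'e': push. Stack: cdede
  Read 'b': push. Stack: cdedeb
  Read 'c': push. Stack: cdedebc
  Read 'b': push. Stack: cdedebcb
Final stack: "cdedebcb" (length 8)

8


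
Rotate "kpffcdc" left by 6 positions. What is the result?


Input: "kpffcdc", rotate left by 6
First 6 characters: "kpffcd"
Remaining characters: "c"
Concatenate remaining + first: "c" + "kpffcd" = "ckpffcd"

ckpffcd


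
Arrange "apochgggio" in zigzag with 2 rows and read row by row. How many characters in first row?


Zigzag "apochgggio" into 2 rows:
Placing characters:
  'a' => row 0
  'p' => row 1
  'o' => row 0
  'c' => row 1
  'h' => row 0
  'g' => row 1
  'g' => row 0
  'g' => row 1
  'i' => row 0
  'o' => row 1
Rows:
  Row 0: "aohgi"
  Row 1: "pcggo"
First row length: 5

5


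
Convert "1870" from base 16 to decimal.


Input: "1870" in base 16
Positional expansion:
  Digit '1' (value 1) x 16^3 = 4096
  Digit '8' (value 8) x 16^2 = 2048
  Digit '7' (value 7) x 16^1 = 112
  Digit '0' (value 0) x 16^0 = 0
Sum = 6256

6256


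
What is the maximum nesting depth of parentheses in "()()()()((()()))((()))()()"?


Input: "()()()()((()()))((()))()()"
Tracking depth:
  Position 0 '(': depth becomes 1
  Position 1 ')': depth becomes 0
  Position 2 '(': depth becomes 1
  Position 3 ')': depth becomes 0
  Position 4 '(': depth becomes 1
  Position 5 ')': depth becomes 0
  Position 6 '(': depth becomes 1
  Position 7 ')': depth becomes 0
  Position 8 '(': depth becomes 1
  Position 9 '(': depth becomes 2
  Position 10 '(': depth becomes 3
  Position 11 ')': depth becomes 2
  Position 12 '(': depth becomes 3
  Position 13 ')': depth becomes 2
  Position 14 ')': depth becomes 1
  Position 15 ')': depth becomes 0
  Position 16 '(': depth becomes 1
  Position 17 '(': depth becomes 2
  Position 18 '(': depth becomes 3
  Position 19 ')': depth becomes 2
  Position 20 ')': depth becomes 1
  Position 21 ')': depth becomes 0
  Position 22 '(': depth becomes 1
  Position 23 ')': depth becomes 0
  Position 24 '(': depth becomes 1
  Position 25 ')': depth becomes 0
Maximum depth reached: 3

3
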